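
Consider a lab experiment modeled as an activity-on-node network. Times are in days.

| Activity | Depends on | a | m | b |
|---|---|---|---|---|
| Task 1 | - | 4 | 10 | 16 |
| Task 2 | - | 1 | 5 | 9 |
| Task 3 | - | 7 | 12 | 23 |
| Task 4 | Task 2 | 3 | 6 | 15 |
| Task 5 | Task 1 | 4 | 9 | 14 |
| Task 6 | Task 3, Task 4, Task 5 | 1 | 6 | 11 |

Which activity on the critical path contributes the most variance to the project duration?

Task 1

te_Task 1 = (4 + 4·10 + 16)/6 = 60/6 = 10; σ²_Task 1 = ((16−4)/6)² = 4.000
te_Task 2 = (1 + 4·5 + 9)/6 = 30/6 = 5; σ²_Task 2 = ((9−1)/6)² = 1.778
te_Task 3 = (7 + 4·12 + 23)/6 = 78/6 = 13; σ²_Task 3 = ((23−7)/6)² = 7.111
te_Task 4 = (3 + 4·6 + 15)/6 = 42/6 = 7; σ²_Task 4 = ((15−3)/6)² = 4.000
te_Task 5 = (4 + 4·9 + 14)/6 = 54/6 = 9; σ²_Task 5 = ((14−4)/6)² = 2.778
te_Task 6 = (1 + 4·6 + 11)/6 = 36/6 = 6; σ²_Task 6 = ((11−1)/6)² = 2.778

Forward pass:
ES_Task 1 = 0; EF_Task 1 = 10
ES_Task 2 = 0; EF_Task 2 = 5
ES_Task 3 = 0; EF_Task 3 = 13
ES_Task 4 = 5; EF_Task 4 = 5+7 = 12
ES_Task 5 = 10; EF_Task 5 = 10+9 = 19
ES_Task 6 = max(EF_Task 3=13, EF_Task 4=12, EF_Task 5=19) = 19; EF_Task 6 = 19+6 = 25
Expected project duration μ = 25 days. Critical path: Task 1 → Task 5 → Task 6.

Variances on critical path: σ²_Task 1=4.000, σ²_Task 5=2.778, σ²_Task 6=2.778.
Largest is σ²_Task 1 = 4.000.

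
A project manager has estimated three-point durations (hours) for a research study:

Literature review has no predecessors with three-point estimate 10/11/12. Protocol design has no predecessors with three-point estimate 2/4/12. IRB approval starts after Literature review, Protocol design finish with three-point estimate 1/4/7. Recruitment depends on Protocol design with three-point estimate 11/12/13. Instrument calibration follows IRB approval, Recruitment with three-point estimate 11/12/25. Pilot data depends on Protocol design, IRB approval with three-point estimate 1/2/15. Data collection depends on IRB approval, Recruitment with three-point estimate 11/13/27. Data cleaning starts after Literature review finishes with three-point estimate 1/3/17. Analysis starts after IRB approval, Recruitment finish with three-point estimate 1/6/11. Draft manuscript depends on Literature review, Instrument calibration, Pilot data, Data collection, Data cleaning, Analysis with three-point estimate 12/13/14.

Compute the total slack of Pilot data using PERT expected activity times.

13 hours

te_Literature review = (10 + 4·11 + 12)/6 = 66/6 = 11
te_Protocol design = (2 + 4·4 + 12)/6 = 30/6 = 5
te_IRB approval = (1 + 4·4 + 7)/6 = 24/6 = 4
te_Recruitment = (11 + 4·12 + 13)/6 = 72/6 = 12
te_Instrument calibration = (11 + 4·12 + 25)/6 = 84/6 = 14
te_Pilot data = (1 + 4·2 + 15)/6 = 24/6 = 4
te_Data collection = (11 + 4·13 + 27)/6 = 90/6 = 15
te_Data cleaning = (1 + 4·3 + 17)/6 = 30/6 = 5
te_Analysis = (1 + 4·6 + 11)/6 = 36/6 = 6
te_Draft manuscript = (12 + 4·13 + 14)/6 = 78/6 = 13

Forward pass:
ES_Literature review = 0; EF_Literature review = 11
ES_Protocol design = 0; EF_Protocol design = 5
ES_IRB approval = max(EF_Literature review=11, EF_Protocol design=5) = 11; EF_IRB approval = 11+4 = 15
ES_Recruitment = 5; EF_Recruitment = 5+12 = 17
ES_Instrument calibration = max(EF_IRB approval=15, EF_Recruitment=17) = 17; EF_Instrument calibration = 17+14 = 31
ES_Pilot data = max(EF_Protocol design=5, EF_IRB approval=15) = 15; EF_Pilot data = 15+4 = 19
ES_Data collection = max(EF_IRB approval=15, EF_Recruitment=17) = 17; EF_Data collection = 17+15 = 32
ES_Data cleaning = 11; EF_Data cleaning = 11+5 = 16
ES_Analysis = max(EF_IRB approval=15, EF_Recruitment=17) = 17; EF_Analysis = 17+6 = 23
ES_Draft manuscript = max(EF_Literature review=11, EF_Instrument calibration=31, EF_Pilot data=19, EF_Data collection=32, EF_Data cleaning=16, EF_Analysis=23) = 32; EF_Draft manuscript = 32+13 = 45
Expected project duration μ = 45 hours. Critical path: Protocol design → Recruitment → Data collection → Draft manuscript.

Backward pass:
LF_Draft manuscript = 45; LS_Draft manuscript = 45−13 = 32
LF_Analysis = LS_Draft manuscript = 32; LS_Analysis = 32−6 = 26
LF_Data cleaning = LS_Draft manuscript = 32; LS_Data cleaning = 32−5 = 27
LF_Data collection = LS_Draft manuscript = 32; LS_Data collection = 32−15 = 17
LF_Pilot data = LS_Draft manuscript = 32; LS_Pilot data = 32−4 = 28
LF_Instrument calibration = LS_Draft manuscript = 32; LS_Instrument calibration = 32−14 = 18
LF_Recruitment = min(LS_Instrument calibration=18, LS_Data collection=17, LS_Analysis=26) = 17; LS_Recruitment = 17−12 = 5
LF_IRB approval = min(LS_Instrument calibration=18, LS_Pilot data=28, LS_Data collection=17, LS_Analysis=26) = 17; LS_IRB approval = 17−4 = 13
LF_Protocol design = min(LS_IRB approval=13, LS_Recruitment=5, LS_Pilot data=28) = 5; LS_Protocol design = 5−5 = 0
LF_Literature review = min(LS_IRB approval=13, LS_Data cleaning=27, LS_Draft manuscript=32) = 13; LS_Literature review = 13−11 = 2
Slack_Pilot data = LS_Pilot data − ES_Pilot data = 28 − 15 = 13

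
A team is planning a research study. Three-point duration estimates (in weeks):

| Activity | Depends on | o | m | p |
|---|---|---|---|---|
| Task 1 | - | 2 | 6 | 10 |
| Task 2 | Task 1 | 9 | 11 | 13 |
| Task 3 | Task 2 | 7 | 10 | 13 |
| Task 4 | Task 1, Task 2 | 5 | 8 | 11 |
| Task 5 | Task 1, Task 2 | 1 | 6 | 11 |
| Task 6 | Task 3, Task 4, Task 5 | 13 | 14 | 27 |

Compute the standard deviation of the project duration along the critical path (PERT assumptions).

te_Task 1 = (2 + 4·6 + 10)/6 = 36/6 = 6; σ²_Task 1 = ((10−2)/6)² = 1.778
te_Task 2 = (9 + 4·11 + 13)/6 = 66/6 = 11; σ²_Task 2 = ((13−9)/6)² = 0.444
te_Task 3 = (7 + 4·10 + 13)/6 = 60/6 = 10; σ²_Task 3 = ((13−7)/6)² = 1.000
te_Task 4 = (5 + 4·8 + 11)/6 = 48/6 = 8; σ²_Task 4 = ((11−5)/6)² = 1.000
te_Task 5 = (1 + 4·6 + 11)/6 = 36/6 = 6; σ²_Task 5 = ((11−1)/6)² = 2.778
te_Task 6 = (13 + 4·14 + 27)/6 = 96/6 = 16; σ²_Task 6 = ((27−13)/6)² = 5.444

Forward pass:
ES_Task 1 = 0; EF_Task 1 = 6
ES_Task 2 = 6; EF_Task 2 = 6+11 = 17
ES_Task 3 = 17; EF_Task 3 = 17+10 = 27
ES_Task 4 = max(EF_Task 1=6, EF_Task 2=17) = 17; EF_Task 4 = 17+8 = 25
ES_Task 5 = max(EF_Task 1=6, EF_Task 2=17) = 17; EF_Task 5 = 17+6 = 23
ES_Task 6 = max(EF_Task 3=27, EF_Task 4=25, EF_Task 5=23) = 27; EF_Task 6 = 27+16 = 43
Expected project duration μ = 43 weeks. Critical path: Task 1 → Task 2 → Task 3 → Task 6.

Variance along critical path = 1.778 + 0.444 + 1.000 + 5.444 = 8.667
σ = √8.667 = 2.944 weeks

2.94 weeks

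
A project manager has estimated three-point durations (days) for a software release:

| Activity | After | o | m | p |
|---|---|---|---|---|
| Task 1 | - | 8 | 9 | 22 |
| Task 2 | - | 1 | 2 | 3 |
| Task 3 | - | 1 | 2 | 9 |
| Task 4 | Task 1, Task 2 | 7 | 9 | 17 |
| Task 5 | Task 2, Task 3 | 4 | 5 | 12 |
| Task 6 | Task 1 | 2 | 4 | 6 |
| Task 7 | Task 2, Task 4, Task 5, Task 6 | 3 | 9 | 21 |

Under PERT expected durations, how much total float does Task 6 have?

te_Task 1 = (8 + 4·9 + 22)/6 = 66/6 = 11
te_Task 2 = (1 + 4·2 + 3)/6 = 12/6 = 2
te_Task 3 = (1 + 4·2 + 9)/6 = 18/6 = 3
te_Task 4 = (7 + 4·9 + 17)/6 = 60/6 = 10
te_Task 5 = (4 + 4·5 + 12)/6 = 36/6 = 6
te_Task 6 = (2 + 4·4 + 6)/6 = 24/6 = 4
te_Task 7 = (3 + 4·9 + 21)/6 = 60/6 = 10

Forward pass:
ES_Task 1 = 0; EF_Task 1 = 11
ES_Task 2 = 0; EF_Task 2 = 2
ES_Task 3 = 0; EF_Task 3 = 3
ES_Task 4 = max(EF_Task 1=11, EF_Task 2=2) = 11; EF_Task 4 = 11+10 = 21
ES_Task 5 = max(EF_Task 2=2, EF_Task 3=3) = 3; EF_Task 5 = 3+6 = 9
ES_Task 6 = 11; EF_Task 6 = 11+4 = 15
ES_Task 7 = max(EF_Task 2=2, EF_Task 4=21, EF_Task 5=9, EF_Task 6=15) = 21; EF_Task 7 = 21+10 = 31
Expected project duration μ = 31 days. Critical path: Task 1 → Task 4 → Task 7.

Backward pass:
LF_Task 7 = 31; LS_Task 7 = 31−10 = 21
LF_Task 6 = LS_Task 7 = 21; LS_Task 6 = 21−4 = 17
LF_Task 5 = LS_Task 7 = 21; LS_Task 5 = 21−6 = 15
LF_Task 4 = LS_Task 7 = 21; LS_Task 4 = 21−10 = 11
LF_Task 3 = LS_Task 5 = 15; LS_Task 3 = 15−3 = 12
LF_Task 2 = min(LS_Task 4=11, LS_Task 5=15, LS_Task 7=21) = 11; LS_Task 2 = 11−2 = 9
LF_Task 1 = min(LS_Task 4=11, LS_Task 6=17) = 11; LS_Task 1 = 11−11 = 0
Slack_Task 6 = LS_Task 6 − ES_Task 6 = 17 − 11 = 6

6 days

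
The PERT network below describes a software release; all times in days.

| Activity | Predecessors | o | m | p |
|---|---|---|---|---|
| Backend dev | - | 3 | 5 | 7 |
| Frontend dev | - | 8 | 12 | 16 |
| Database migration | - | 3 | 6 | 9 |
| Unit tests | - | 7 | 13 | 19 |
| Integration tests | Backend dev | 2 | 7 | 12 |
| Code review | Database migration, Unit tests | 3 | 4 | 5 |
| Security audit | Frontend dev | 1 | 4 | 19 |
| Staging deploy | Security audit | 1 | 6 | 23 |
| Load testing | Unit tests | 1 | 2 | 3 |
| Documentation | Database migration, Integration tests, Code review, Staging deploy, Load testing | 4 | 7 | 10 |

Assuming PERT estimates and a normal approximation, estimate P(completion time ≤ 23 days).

0.023

te_Backend dev = (3 + 4·5 + 7)/6 = 30/6 = 5; σ²_Backend dev = ((7−3)/6)² = 0.444
te_Frontend dev = (8 + 4·12 + 16)/6 = 72/6 = 12; σ²_Frontend dev = ((16−8)/6)² = 1.778
te_Database migration = (3 + 4·6 + 9)/6 = 36/6 = 6; σ²_Database migration = ((9−3)/6)² = 1.000
te_Unit tests = (7 + 4·13 + 19)/6 = 78/6 = 13; σ²_Unit tests = ((19−7)/6)² = 4.000
te_Integration tests = (2 + 4·7 + 12)/6 = 42/6 = 7; σ²_Integration tests = ((12−2)/6)² = 2.778
te_Code review = (3 + 4·4 + 5)/6 = 24/6 = 4; σ²_Code review = ((5−3)/6)² = 0.111
te_Security audit = (1 + 4·4 + 19)/6 = 36/6 = 6; σ²_Security audit = ((19−1)/6)² = 9.000
te_Staging deploy = (1 + 4·6 + 23)/6 = 48/6 = 8; σ²_Staging deploy = ((23−1)/6)² = 13.444
te_Load testing = (1 + 4·2 + 3)/6 = 12/6 = 2; σ²_Load testing = ((3−1)/6)² = 0.111
te_Documentation = (4 + 4·7 + 10)/6 = 42/6 = 7; σ²_Documentation = ((10−4)/6)² = 1.000

Forward pass:
ES_Backend dev = 0; EF_Backend dev = 5
ES_Frontend dev = 0; EF_Frontend dev = 12
ES_Database migration = 0; EF_Database migration = 6
ES_Unit tests = 0; EF_Unit tests = 13
ES_Integration tests = 5; EF_Integration tests = 5+7 = 12
ES_Code review = max(EF_Database migration=6, EF_Unit tests=13) = 13; EF_Code review = 13+4 = 17
ES_Security audit = 12; EF_Security audit = 12+6 = 18
ES_Staging deploy = 18; EF_Staging deploy = 18+8 = 26
ES_Load testing = 13; EF_Load testing = 13+2 = 15
ES_Documentation = max(EF_Database migration=6, EF_Integration tests=12, EF_Code review=17, EF_Staging deploy=26, EF_Load testing=15) = 26; EF_Documentation = 26+7 = 33
Expected project duration μ = 33 days. Critical path: Frontend dev → Security audit → Staging deploy → Documentation.

Variance along critical path = 1.778 + 9.000 + 13.444 + 1.000 = 25.222; σ = √25.222 = 5.022 days.
Z = (23 − 33) / 5.022 = -1.991
P(T ≤ 23) = Φ(-1.991) ≈ 0.023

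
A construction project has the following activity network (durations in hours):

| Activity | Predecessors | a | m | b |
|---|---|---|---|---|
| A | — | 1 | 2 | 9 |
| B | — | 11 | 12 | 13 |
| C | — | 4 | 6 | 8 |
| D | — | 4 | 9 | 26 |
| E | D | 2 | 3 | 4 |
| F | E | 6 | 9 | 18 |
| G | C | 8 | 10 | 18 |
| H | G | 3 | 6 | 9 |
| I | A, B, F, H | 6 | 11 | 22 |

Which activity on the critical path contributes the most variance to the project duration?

te_A = (1 + 4·2 + 9)/6 = 18/6 = 3; σ²_A = ((9−1)/6)² = 1.778
te_B = (11 + 4·12 + 13)/6 = 72/6 = 12; σ²_B = ((13−11)/6)² = 0.111
te_C = (4 + 4·6 + 8)/6 = 36/6 = 6; σ²_C = ((8−4)/6)² = 0.444
te_D = (4 + 4·9 + 26)/6 = 66/6 = 11; σ²_D = ((26−4)/6)² = 13.444
te_E = (2 + 4·3 + 4)/6 = 18/6 = 3; σ²_E = ((4−2)/6)² = 0.111
te_F = (6 + 4·9 + 18)/6 = 60/6 = 10; σ²_F = ((18−6)/6)² = 4.000
te_G = (8 + 4·10 + 18)/6 = 66/6 = 11; σ²_G = ((18−8)/6)² = 2.778
te_H = (3 + 4·6 + 9)/6 = 36/6 = 6; σ²_H = ((9−3)/6)² = 1.000
te_I = (6 + 4·11 + 22)/6 = 72/6 = 12; σ²_I = ((22−6)/6)² = 7.111

Forward pass:
ES_A = 0; EF_A = 3
ES_B = 0; EF_B = 12
ES_C = 0; EF_C = 6
ES_D = 0; EF_D = 11
ES_E = 11; EF_E = 11+3 = 14
ES_F = 14; EF_F = 14+10 = 24
ES_G = 6; EF_G = 6+11 = 17
ES_H = 17; EF_H = 17+6 = 23
ES_I = max(EF_A=3, EF_B=12, EF_F=24, EF_H=23) = 24; EF_I = 24+12 = 36
Expected project duration μ = 36 hours. Critical path: D → E → F → I.

Variances on critical path: σ²_D=13.444, σ²_E=0.111, σ²_F=4.000, σ²_I=7.111.
Largest is σ²_D = 13.444.

D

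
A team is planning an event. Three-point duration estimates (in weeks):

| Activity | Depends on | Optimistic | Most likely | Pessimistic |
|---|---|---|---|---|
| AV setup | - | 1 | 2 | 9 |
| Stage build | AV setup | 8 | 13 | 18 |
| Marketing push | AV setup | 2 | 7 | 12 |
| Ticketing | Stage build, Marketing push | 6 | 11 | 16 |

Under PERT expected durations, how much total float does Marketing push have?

6 weeks

te_AV setup = (1 + 4·2 + 9)/6 = 18/6 = 3
te_Stage build = (8 + 4·13 + 18)/6 = 78/6 = 13
te_Marketing push = (2 + 4·7 + 12)/6 = 42/6 = 7
te_Ticketing = (6 + 4·11 + 16)/6 = 66/6 = 11

Forward pass:
ES_AV setup = 0; EF_AV setup = 3
ES_Stage build = 3; EF_Stage build = 3+13 = 16
ES_Marketing push = 3; EF_Marketing push = 3+7 = 10
ES_Ticketing = max(EF_Stage build=16, EF_Marketing push=10) = 16; EF_Ticketing = 16+11 = 27
Expected project duration μ = 27 weeks. Critical path: AV setup → Stage build → Ticketing.

Backward pass:
LF_Ticketing = 27; LS_Ticketing = 27−11 = 16
LF_Marketing push = LS_Ticketing = 16; LS_Marketing push = 16−7 = 9
LF_Stage build = LS_Ticketing = 16; LS_Stage build = 16−13 = 3
LF_AV setup = min(LS_Stage build=3, LS_Marketing push=9) = 3; LS_AV setup = 3−3 = 0
Slack_Marketing push = LS_Marketing push − ES_Marketing push = 9 − 3 = 6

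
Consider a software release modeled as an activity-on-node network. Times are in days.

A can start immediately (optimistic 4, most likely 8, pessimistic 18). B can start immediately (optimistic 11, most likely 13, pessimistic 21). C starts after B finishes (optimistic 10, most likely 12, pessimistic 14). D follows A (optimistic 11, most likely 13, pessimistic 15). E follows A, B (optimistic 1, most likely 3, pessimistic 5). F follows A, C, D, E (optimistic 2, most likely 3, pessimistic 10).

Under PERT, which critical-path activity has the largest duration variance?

te_A = (4 + 4·8 + 18)/6 = 54/6 = 9; σ²_A = ((18−4)/6)² = 5.444
te_B = (11 + 4·13 + 21)/6 = 84/6 = 14; σ²_B = ((21−11)/6)² = 2.778
te_C = (10 + 4·12 + 14)/6 = 72/6 = 12; σ²_C = ((14−10)/6)² = 0.444
te_D = (11 + 4·13 + 15)/6 = 78/6 = 13; σ²_D = ((15−11)/6)² = 0.444
te_E = (1 + 4·3 + 5)/6 = 18/6 = 3; σ²_E = ((5−1)/6)² = 0.444
te_F = (2 + 4·3 + 10)/6 = 24/6 = 4; σ²_F = ((10−2)/6)² = 1.778

Forward pass:
ES_A = 0; EF_A = 9
ES_B = 0; EF_B = 14
ES_C = 14; EF_C = 14+12 = 26
ES_D = 9; EF_D = 9+13 = 22
ES_E = max(EF_A=9, EF_B=14) = 14; EF_E = 14+3 = 17
ES_F = max(EF_A=9, EF_C=26, EF_D=22, EF_E=17) = 26; EF_F = 26+4 = 30
Expected project duration μ = 30 days. Critical path: B → C → F.

Variances on critical path: σ²_B=2.778, σ²_C=0.444, σ²_F=1.778.
Largest is σ²_B = 2.778.

B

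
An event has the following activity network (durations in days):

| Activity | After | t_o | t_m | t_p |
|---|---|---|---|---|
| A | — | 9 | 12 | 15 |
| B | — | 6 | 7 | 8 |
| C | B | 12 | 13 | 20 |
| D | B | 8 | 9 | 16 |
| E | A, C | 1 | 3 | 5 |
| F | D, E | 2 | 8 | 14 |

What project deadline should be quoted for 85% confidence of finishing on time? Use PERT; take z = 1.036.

34.6 days

te_A = (9 + 4·12 + 15)/6 = 72/6 = 12; σ²_A = ((15−9)/6)² = 1.000
te_B = (6 + 4·7 + 8)/6 = 42/6 = 7; σ²_B = ((8−6)/6)² = 0.111
te_C = (12 + 4·13 + 20)/6 = 84/6 = 14; σ²_C = ((20−12)/6)² = 1.778
te_D = (8 + 4·9 + 16)/6 = 60/6 = 10; σ²_D = ((16−8)/6)² = 1.778
te_E = (1 + 4·3 + 5)/6 = 18/6 = 3; σ²_E = ((5−1)/6)² = 0.444
te_F = (2 + 4·8 + 14)/6 = 48/6 = 8; σ²_F = ((14−2)/6)² = 4.000

Forward pass:
ES_A = 0; EF_A = 12
ES_B = 0; EF_B = 7
ES_C = 7; EF_C = 7+14 = 21
ES_D = 7; EF_D = 7+10 = 17
ES_E = max(EF_A=12, EF_C=21) = 21; EF_E = 21+3 = 24
ES_F = max(EF_D=17, EF_E=24) = 24; EF_F = 24+8 = 32
Expected project duration μ = 32 days. Critical path: B → C → E → F.

Variance along critical path = 0.111 + 1.778 + 0.444 + 4.000 = 6.333; σ = 2.517 days.
D = μ + z·σ = 32 + 1.036·2.517 = 34.6 days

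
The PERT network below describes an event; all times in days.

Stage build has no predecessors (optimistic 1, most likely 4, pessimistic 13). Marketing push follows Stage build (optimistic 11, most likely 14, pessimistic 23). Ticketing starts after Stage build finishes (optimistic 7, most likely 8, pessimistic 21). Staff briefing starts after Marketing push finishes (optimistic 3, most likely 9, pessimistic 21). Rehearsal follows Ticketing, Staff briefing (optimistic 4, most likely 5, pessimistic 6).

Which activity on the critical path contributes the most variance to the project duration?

te_Stage build = (1 + 4·4 + 13)/6 = 30/6 = 5; σ²_Stage build = ((13−1)/6)² = 4.000
te_Marketing push = (11 + 4·14 + 23)/6 = 90/6 = 15; σ²_Marketing push = ((23−11)/6)² = 4.000
te_Ticketing = (7 + 4·8 + 21)/6 = 60/6 = 10; σ²_Ticketing = ((21−7)/6)² = 5.444
te_Staff briefing = (3 + 4·9 + 21)/6 = 60/6 = 10; σ²_Staff briefing = ((21−3)/6)² = 9.000
te_Rehearsal = (4 + 4·5 + 6)/6 = 30/6 = 5; σ²_Rehearsal = ((6−4)/6)² = 0.111

Forward pass:
ES_Stage build = 0; EF_Stage build = 5
ES_Marketing push = 5; EF_Marketing push = 5+15 = 20
ES_Ticketing = 5; EF_Ticketing = 5+10 = 15
ES_Staff briefing = 20; EF_Staff briefing = 20+10 = 30
ES_Rehearsal = max(EF_Ticketing=15, EF_Staff briefing=30) = 30; EF_Rehearsal = 30+5 = 35
Expected project duration μ = 35 days. Critical path: Stage build → Marketing push → Staff briefing → Rehearsal.

Variances on critical path: σ²_Stage build=4.000, σ²_Marketing push=4.000, σ²_Staff briefing=9.000, σ²_Rehearsal=0.111.
Largest is σ²_Staff briefing = 9.000.

Staff briefing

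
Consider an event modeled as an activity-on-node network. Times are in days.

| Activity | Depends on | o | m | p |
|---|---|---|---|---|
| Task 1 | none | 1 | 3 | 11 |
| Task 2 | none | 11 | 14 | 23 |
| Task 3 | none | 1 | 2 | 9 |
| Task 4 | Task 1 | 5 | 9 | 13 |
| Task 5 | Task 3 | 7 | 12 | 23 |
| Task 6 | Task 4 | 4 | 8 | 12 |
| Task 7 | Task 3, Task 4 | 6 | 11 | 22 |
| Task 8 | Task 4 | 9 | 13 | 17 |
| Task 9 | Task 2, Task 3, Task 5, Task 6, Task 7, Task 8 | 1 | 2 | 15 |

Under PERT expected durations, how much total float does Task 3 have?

10 days

te_Task 1 = (1 + 4·3 + 11)/6 = 24/6 = 4
te_Task 2 = (11 + 4·14 + 23)/6 = 90/6 = 15
te_Task 3 = (1 + 4·2 + 9)/6 = 18/6 = 3
te_Task 4 = (5 + 4·9 + 13)/6 = 54/6 = 9
te_Task 5 = (7 + 4·12 + 23)/6 = 78/6 = 13
te_Task 6 = (4 + 4·8 + 12)/6 = 48/6 = 8
te_Task 7 = (6 + 4·11 + 22)/6 = 72/6 = 12
te_Task 8 = (9 + 4·13 + 17)/6 = 78/6 = 13
te_Task 9 = (1 + 4·2 + 15)/6 = 24/6 = 4

Forward pass:
ES_Task 1 = 0; EF_Task 1 = 4
ES_Task 2 = 0; EF_Task 2 = 15
ES_Task 3 = 0; EF_Task 3 = 3
ES_Task 4 = 4; EF_Task 4 = 4+9 = 13
ES_Task 5 = 3; EF_Task 5 = 3+13 = 16
ES_Task 6 = 13; EF_Task 6 = 13+8 = 21
ES_Task 7 = max(EF_Task 3=3, EF_Task 4=13) = 13; EF_Task 7 = 13+12 = 25
ES_Task 8 = 13; EF_Task 8 = 13+13 = 26
ES_Task 9 = max(EF_Task 2=15, EF_Task 3=3, EF_Task 5=16, EF_Task 6=21, EF_Task 7=25, EF_Task 8=26) = 26; EF_Task 9 = 26+4 = 30
Expected project duration μ = 30 days. Critical path: Task 1 → Task 4 → Task 8 → Task 9.

Backward pass:
LF_Task 9 = 30; LS_Task 9 = 30−4 = 26
LF_Task 8 = LS_Task 9 = 26; LS_Task 8 = 26−13 = 13
LF_Task 7 = LS_Task 9 = 26; LS_Task 7 = 26−12 = 14
LF_Task 6 = LS_Task 9 = 26; LS_Task 6 = 26−8 = 18
LF_Task 5 = LS_Task 9 = 26; LS_Task 5 = 26−13 = 13
LF_Task 4 = min(LS_Task 6=18, LS_Task 7=14, LS_Task 8=13) = 13; LS_Task 4 = 13−9 = 4
LF_Task 3 = min(LS_Task 5=13, LS_Task 7=14, LS_Task 9=26) = 13; LS_Task 3 = 13−3 = 10
LF_Task 2 = LS_Task 9 = 26; LS_Task 2 = 26−15 = 11
LF_Task 1 = LS_Task 4 = 4; LS_Task 1 = 4−4 = 0
Slack_Task 3 = LS_Task 3 − ES_Task 3 = 10 − 0 = 10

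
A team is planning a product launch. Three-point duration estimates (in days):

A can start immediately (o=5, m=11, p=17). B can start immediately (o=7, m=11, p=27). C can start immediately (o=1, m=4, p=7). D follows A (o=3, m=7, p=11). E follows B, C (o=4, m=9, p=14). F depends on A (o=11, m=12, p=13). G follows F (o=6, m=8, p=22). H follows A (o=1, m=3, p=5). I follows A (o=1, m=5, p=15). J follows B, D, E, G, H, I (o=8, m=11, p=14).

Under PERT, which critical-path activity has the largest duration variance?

G

te_A = (5 + 4·11 + 17)/6 = 66/6 = 11; σ²_A = ((17−5)/6)² = 4.000
te_B = (7 + 4·11 + 27)/6 = 78/6 = 13; σ²_B = ((27−7)/6)² = 11.111
te_C = (1 + 4·4 + 7)/6 = 24/6 = 4; σ²_C = ((7−1)/6)² = 1.000
te_D = (3 + 4·7 + 11)/6 = 42/6 = 7; σ²_D = ((11−3)/6)² = 1.778
te_E = (4 + 4·9 + 14)/6 = 54/6 = 9; σ²_E = ((14−4)/6)² = 2.778
te_F = (11 + 4·12 + 13)/6 = 72/6 = 12; σ²_F = ((13−11)/6)² = 0.111
te_G = (6 + 4·8 + 22)/6 = 60/6 = 10; σ²_G = ((22−6)/6)² = 7.111
te_H = (1 + 4·3 + 5)/6 = 18/6 = 3; σ²_H = ((5−1)/6)² = 0.444
te_I = (1 + 4·5 + 15)/6 = 36/6 = 6; σ²_I = ((15−1)/6)² = 5.444
te_J = (8 + 4·11 + 14)/6 = 66/6 = 11; σ²_J = ((14−8)/6)² = 1.000

Forward pass:
ES_A = 0; EF_A = 11
ES_B = 0; EF_B = 13
ES_C = 0; EF_C = 4
ES_D = 11; EF_D = 11+7 = 18
ES_E = max(EF_B=13, EF_C=4) = 13; EF_E = 13+9 = 22
ES_F = 11; EF_F = 11+12 = 23
ES_G = 23; EF_G = 23+10 = 33
ES_H = 11; EF_H = 11+3 = 14
ES_I = 11; EF_I = 11+6 = 17
ES_J = max(EF_B=13, EF_D=18, EF_E=22, EF_G=33, EF_H=14, EF_I=17) = 33; EF_J = 33+11 = 44
Expected project duration μ = 44 days. Critical path: A → F → G → J.

Variances on critical path: σ²_A=4.000, σ²_F=0.111, σ²_G=7.111, σ²_J=1.000.
Largest is σ²_G = 7.111.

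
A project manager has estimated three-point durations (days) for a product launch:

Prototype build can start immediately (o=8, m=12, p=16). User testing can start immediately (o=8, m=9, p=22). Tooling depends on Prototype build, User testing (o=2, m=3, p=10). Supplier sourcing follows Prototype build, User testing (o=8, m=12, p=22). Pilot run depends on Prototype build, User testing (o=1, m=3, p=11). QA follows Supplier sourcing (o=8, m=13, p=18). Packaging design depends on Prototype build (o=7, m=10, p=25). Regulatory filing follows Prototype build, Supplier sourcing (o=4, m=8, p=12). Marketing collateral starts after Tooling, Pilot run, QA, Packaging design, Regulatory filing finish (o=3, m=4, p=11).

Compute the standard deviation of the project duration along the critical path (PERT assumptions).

3.43 days

te_Prototype build = (8 + 4·12 + 16)/6 = 72/6 = 12; σ²_Prototype build = ((16−8)/6)² = 1.778
te_User testing = (8 + 4·9 + 22)/6 = 66/6 = 11; σ²_User testing = ((22−8)/6)² = 5.444
te_Tooling = (2 + 4·3 + 10)/6 = 24/6 = 4; σ²_Tooling = ((10−2)/6)² = 1.778
te_Supplier sourcing = (8 + 4·12 + 22)/6 = 78/6 = 13; σ²_Supplier sourcing = ((22−8)/6)² = 5.444
te_Pilot run = (1 + 4·3 + 11)/6 = 24/6 = 4; σ²_Pilot run = ((11−1)/6)² = 2.778
te_QA = (8 + 4·13 + 18)/6 = 78/6 = 13; σ²_QA = ((18−8)/6)² = 2.778
te_Packaging design = (7 + 4·10 + 25)/6 = 72/6 = 12; σ²_Packaging design = ((25−7)/6)² = 9.000
te_Regulatory filing = (4 + 4·8 + 12)/6 = 48/6 = 8; σ²_Regulatory filing = ((12−4)/6)² = 1.778
te_Marketing collateral = (3 + 4·4 + 11)/6 = 30/6 = 5; σ²_Marketing collateral = ((11−3)/6)² = 1.778

Forward pass:
ES_Prototype build = 0; EF_Prototype build = 12
ES_User testing = 0; EF_User testing = 11
ES_Tooling = max(EF_Prototype build=12, EF_User testing=11) = 12; EF_Tooling = 12+4 = 16
ES_Supplier sourcing = max(EF_Prototype build=12, EF_User testing=11) = 12; EF_Supplier sourcing = 12+13 = 25
ES_Pilot run = max(EF_Prototype build=12, EF_User testing=11) = 12; EF_Pilot run = 12+4 = 16
ES_QA = 25; EF_QA = 25+13 = 38
ES_Packaging design = 12; EF_Packaging design = 12+12 = 24
ES_Regulatory filing = max(EF_Prototype build=12, EF_Supplier sourcing=25) = 25; EF_Regulatory filing = 25+8 = 33
ES_Marketing collateral = max(EF_Tooling=16, EF_Pilot run=16, EF_QA=38, EF_Packaging design=24, EF_Regulatory filing=33) = 38; EF_Marketing collateral = 38+5 = 43
Expected project duration μ = 43 days. Critical path: Prototype build → Supplier sourcing → QA → Marketing collateral.

Variance along critical path = 1.778 + 5.444 + 2.778 + 1.778 = 11.778
σ = √11.778 = 3.432 days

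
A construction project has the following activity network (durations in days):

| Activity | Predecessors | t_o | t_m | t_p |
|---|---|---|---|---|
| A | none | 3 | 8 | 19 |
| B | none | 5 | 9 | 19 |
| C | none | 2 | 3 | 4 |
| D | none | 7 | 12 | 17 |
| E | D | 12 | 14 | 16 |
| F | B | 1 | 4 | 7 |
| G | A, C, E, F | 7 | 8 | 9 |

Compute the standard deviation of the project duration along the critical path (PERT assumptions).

1.83 days

te_A = (3 + 4·8 + 19)/6 = 54/6 = 9; σ²_A = ((19−3)/6)² = 7.111
te_B = (5 + 4·9 + 19)/6 = 60/6 = 10; σ²_B = ((19−5)/6)² = 5.444
te_C = (2 + 4·3 + 4)/6 = 18/6 = 3; σ²_C = ((4−2)/6)² = 0.111
te_D = (7 + 4·12 + 17)/6 = 72/6 = 12; σ²_D = ((17−7)/6)² = 2.778
te_E = (12 + 4·14 + 16)/6 = 84/6 = 14; σ²_E = ((16−12)/6)² = 0.444
te_F = (1 + 4·4 + 7)/6 = 24/6 = 4; σ²_F = ((7−1)/6)² = 1.000
te_G = (7 + 4·8 + 9)/6 = 48/6 = 8; σ²_G = ((9−7)/6)² = 0.111

Forward pass:
ES_A = 0; EF_A = 9
ES_B = 0; EF_B = 10
ES_C = 0; EF_C = 3
ES_D = 0; EF_D = 12
ES_E = 12; EF_E = 12+14 = 26
ES_F = 10; EF_F = 10+4 = 14
ES_G = max(EF_A=9, EF_C=3, EF_E=26, EF_F=14) = 26; EF_G = 26+8 = 34
Expected project duration μ = 34 days. Critical path: D → E → G.

Variance along critical path = 2.778 + 0.444 + 0.111 = 3.333
σ = √3.333 = 1.826 days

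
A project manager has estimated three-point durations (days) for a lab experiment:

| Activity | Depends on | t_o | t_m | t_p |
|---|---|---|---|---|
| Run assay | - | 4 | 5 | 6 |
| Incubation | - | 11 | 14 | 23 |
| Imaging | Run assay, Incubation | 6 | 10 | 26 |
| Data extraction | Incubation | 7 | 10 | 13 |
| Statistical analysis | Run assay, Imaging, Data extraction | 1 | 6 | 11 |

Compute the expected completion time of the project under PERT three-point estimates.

te_Run assay = (4 + 4·5 + 6)/6 = 30/6 = 5
te_Incubation = (11 + 4·14 + 23)/6 = 90/6 = 15
te_Imaging = (6 + 4·10 + 26)/6 = 72/6 = 12
te_Data extraction = (7 + 4·10 + 13)/6 = 60/6 = 10
te_Statistical analysis = (1 + 4·6 + 11)/6 = 36/6 = 6

Forward pass:
ES_Run assay = 0; EF_Run assay = 5
ES_Incubation = 0; EF_Incubation = 15
ES_Imaging = max(EF_Run assay=5, EF_Incubation=15) = 15; EF_Imaging = 15+12 = 27
ES_Data extraction = 15; EF_Data extraction = 15+10 = 25
ES_Statistical analysis = max(EF_Run assay=5, EF_Imaging=27, EF_Data extraction=25) = 27; EF_Statistical analysis = 27+6 = 33
Expected project duration μ = 33 days. Critical path: Incubation → Imaging → Statistical analysis.

33 days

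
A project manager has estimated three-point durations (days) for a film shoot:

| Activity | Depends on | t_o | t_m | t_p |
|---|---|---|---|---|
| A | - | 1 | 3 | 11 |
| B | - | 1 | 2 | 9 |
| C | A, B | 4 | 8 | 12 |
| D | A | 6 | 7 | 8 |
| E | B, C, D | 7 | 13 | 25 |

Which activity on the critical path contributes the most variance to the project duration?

te_A = (1 + 4·3 + 11)/6 = 24/6 = 4; σ²_A = ((11−1)/6)² = 2.778
te_B = (1 + 4·2 + 9)/6 = 18/6 = 3; σ²_B = ((9−1)/6)² = 1.778
te_C = (4 + 4·8 + 12)/6 = 48/6 = 8; σ²_C = ((12−4)/6)² = 1.778
te_D = (6 + 4·7 + 8)/6 = 42/6 = 7; σ²_D = ((8−6)/6)² = 0.111
te_E = (7 + 4·13 + 25)/6 = 84/6 = 14; σ²_E = ((25−7)/6)² = 9.000

Forward pass:
ES_A = 0; EF_A = 4
ES_B = 0; EF_B = 3
ES_C = max(EF_A=4, EF_B=3) = 4; EF_C = 4+8 = 12
ES_D = 4; EF_D = 4+7 = 11
ES_E = max(EF_B=3, EF_C=12, EF_D=11) = 12; EF_E = 12+14 = 26
Expected project duration μ = 26 days. Critical path: A → C → E.

Variances on critical path: σ²_A=2.778, σ²_C=1.778, σ²_E=9.000.
Largest is σ²_E = 9.000.

E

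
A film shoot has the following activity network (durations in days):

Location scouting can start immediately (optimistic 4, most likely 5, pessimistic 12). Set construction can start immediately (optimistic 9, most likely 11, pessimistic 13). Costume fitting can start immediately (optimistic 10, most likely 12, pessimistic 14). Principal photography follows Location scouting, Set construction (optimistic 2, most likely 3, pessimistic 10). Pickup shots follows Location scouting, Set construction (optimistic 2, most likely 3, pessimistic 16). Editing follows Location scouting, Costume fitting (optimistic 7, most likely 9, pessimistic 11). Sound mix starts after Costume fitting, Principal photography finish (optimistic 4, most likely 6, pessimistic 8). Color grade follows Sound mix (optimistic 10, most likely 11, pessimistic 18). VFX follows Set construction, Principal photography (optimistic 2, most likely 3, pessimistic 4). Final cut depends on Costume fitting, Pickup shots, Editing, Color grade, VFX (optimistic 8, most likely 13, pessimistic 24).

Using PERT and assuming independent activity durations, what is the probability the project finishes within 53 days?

te_Location scouting = (4 + 4·5 + 12)/6 = 36/6 = 6; σ²_Location scouting = ((12−4)/6)² = 1.778
te_Set construction = (9 + 4·11 + 13)/6 = 66/6 = 11; σ²_Set construction = ((13−9)/6)² = 0.444
te_Costume fitting = (10 + 4·12 + 14)/6 = 72/6 = 12; σ²_Costume fitting = ((14−10)/6)² = 0.444
te_Principal photography = (2 + 4·3 + 10)/6 = 24/6 = 4; σ²_Principal photography = ((10−2)/6)² = 1.778
te_Pickup shots = (2 + 4·3 + 16)/6 = 30/6 = 5; σ²_Pickup shots = ((16−2)/6)² = 5.444
te_Editing = (7 + 4·9 + 11)/6 = 54/6 = 9; σ²_Editing = ((11−7)/6)² = 0.444
te_Sound mix = (4 + 4·6 + 8)/6 = 36/6 = 6; σ²_Sound mix = ((8−4)/6)² = 0.444
te_Color grade = (10 + 4·11 + 18)/6 = 72/6 = 12; σ²_Color grade = ((18−10)/6)² = 1.778
te_VFX = (2 + 4·3 + 4)/6 = 18/6 = 3; σ²_VFX = ((4−2)/6)² = 0.111
te_Final cut = (8 + 4·13 + 24)/6 = 84/6 = 14; σ²_Final cut = ((24−8)/6)² = 7.111

Forward pass:
ES_Location scouting = 0; EF_Location scouting = 6
ES_Set construction = 0; EF_Set construction = 11
ES_Costume fitting = 0; EF_Costume fitting = 12
ES_Principal photography = max(EF_Location scouting=6, EF_Set construction=11) = 11; EF_Principal photography = 11+4 = 15
ES_Pickup shots = max(EF_Location scouting=6, EF_Set construction=11) = 11; EF_Pickup shots = 11+5 = 16
ES_Editing = max(EF_Location scouting=6, EF_Costume fitting=12) = 12; EF_Editing = 12+9 = 21
ES_Sound mix = max(EF_Costume fitting=12, EF_Principal photography=15) = 15; EF_Sound mix = 15+6 = 21
ES_Color grade = 21; EF_Color grade = 21+12 = 33
ES_VFX = max(EF_Set construction=11, EF_Principal photography=15) = 15; EF_VFX = 15+3 = 18
ES_Final cut = max(EF_Costume fitting=12, EF_Pickup shots=16, EF_Editing=21, EF_Color grade=33, EF_VFX=18) = 33; EF_Final cut = 33+14 = 47
Expected project duration μ = 47 days. Critical path: Set construction → Principal photography → Sound mix → Color grade → Final cut.

Variance along critical path = 0.444 + 1.778 + 0.444 + 1.778 + 7.111 = 11.556; σ = √11.556 = 3.399 days.
Z = (53 − 47) / 3.399 = 1.765
P(T ≤ 53) = Φ(1.765) ≈ 0.961

0.961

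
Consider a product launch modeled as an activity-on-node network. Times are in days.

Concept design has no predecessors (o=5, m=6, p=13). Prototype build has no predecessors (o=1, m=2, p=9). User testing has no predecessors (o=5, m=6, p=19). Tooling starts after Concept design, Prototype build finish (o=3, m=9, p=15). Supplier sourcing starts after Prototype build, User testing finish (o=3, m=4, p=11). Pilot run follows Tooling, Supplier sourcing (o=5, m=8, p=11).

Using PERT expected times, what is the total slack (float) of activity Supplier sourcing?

te_Concept design = (5 + 4·6 + 13)/6 = 42/6 = 7
te_Prototype build = (1 + 4·2 + 9)/6 = 18/6 = 3
te_User testing = (5 + 4·6 + 19)/6 = 48/6 = 8
te_Tooling = (3 + 4·9 + 15)/6 = 54/6 = 9
te_Supplier sourcing = (3 + 4·4 + 11)/6 = 30/6 = 5
te_Pilot run = (5 + 4·8 + 11)/6 = 48/6 = 8

Forward pass:
ES_Concept design = 0; EF_Concept design = 7
ES_Prototype build = 0; EF_Prototype build = 3
ES_User testing = 0; EF_User testing = 8
ES_Tooling = max(EF_Concept design=7, EF_Prototype build=3) = 7; EF_Tooling = 7+9 = 16
ES_Supplier sourcing = max(EF_Prototype build=3, EF_User testing=8) = 8; EF_Supplier sourcing = 8+5 = 13
ES_Pilot run = max(EF_Tooling=16, EF_Supplier sourcing=13) = 16; EF_Pilot run = 16+8 = 24
Expected project duration μ = 24 days. Critical path: Concept design → Tooling → Pilot run.

Backward pass:
LF_Pilot run = 24; LS_Pilot run = 24−8 = 16
LF_Supplier sourcing = LS_Pilot run = 16; LS_Supplier sourcing = 16−5 = 11
LF_Tooling = LS_Pilot run = 16; LS_Tooling = 16−9 = 7
LF_User testing = LS_Supplier sourcing = 11; LS_User testing = 11−8 = 3
LF_Prototype build = min(LS_Tooling=7, LS_Supplier sourcing=11) = 7; LS_Prototype build = 7−3 = 4
LF_Concept design = LS_Tooling = 7; LS_Concept design = 7−7 = 0
Slack_Supplier sourcing = LS_Supplier sourcing − ES_Supplier sourcing = 11 − 8 = 3

3 days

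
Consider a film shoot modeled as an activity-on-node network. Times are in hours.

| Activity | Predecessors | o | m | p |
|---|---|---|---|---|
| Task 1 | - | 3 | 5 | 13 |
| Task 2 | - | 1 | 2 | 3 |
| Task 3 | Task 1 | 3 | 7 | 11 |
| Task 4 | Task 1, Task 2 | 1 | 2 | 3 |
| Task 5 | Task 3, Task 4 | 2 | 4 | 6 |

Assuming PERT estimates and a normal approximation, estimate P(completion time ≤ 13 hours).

te_Task 1 = (3 + 4·5 + 13)/6 = 36/6 = 6; σ²_Task 1 = ((13−3)/6)² = 2.778
te_Task 2 = (1 + 4·2 + 3)/6 = 12/6 = 2; σ²_Task 2 = ((3−1)/6)² = 0.111
te_Task 3 = (3 + 4·7 + 11)/6 = 42/6 = 7; σ²_Task 3 = ((11−3)/6)² = 1.778
te_Task 4 = (1 + 4·2 + 3)/6 = 12/6 = 2; σ²_Task 4 = ((3−1)/6)² = 0.111
te_Task 5 = (2 + 4·4 + 6)/6 = 24/6 = 4; σ²_Task 5 = ((6−2)/6)² = 0.444

Forward pass:
ES_Task 1 = 0; EF_Task 1 = 6
ES_Task 2 = 0; EF_Task 2 = 2
ES_Task 3 = 6; EF_Task 3 = 6+7 = 13
ES_Task 4 = max(EF_Task 1=6, EF_Task 2=2) = 6; EF_Task 4 = 6+2 = 8
ES_Task 5 = max(EF_Task 3=13, EF_Task 4=8) = 13; EF_Task 5 = 13+4 = 17
Expected project duration μ = 17 hours. Critical path: Task 1 → Task 3 → Task 5.

Variance along critical path = 2.778 + 1.778 + 0.444 = 5.000; σ = √5.000 = 2.236 hours.
Z = (13 − 17) / 2.236 = -1.789
P(T ≤ 13) = Φ(-1.789) ≈ 0.037

0.037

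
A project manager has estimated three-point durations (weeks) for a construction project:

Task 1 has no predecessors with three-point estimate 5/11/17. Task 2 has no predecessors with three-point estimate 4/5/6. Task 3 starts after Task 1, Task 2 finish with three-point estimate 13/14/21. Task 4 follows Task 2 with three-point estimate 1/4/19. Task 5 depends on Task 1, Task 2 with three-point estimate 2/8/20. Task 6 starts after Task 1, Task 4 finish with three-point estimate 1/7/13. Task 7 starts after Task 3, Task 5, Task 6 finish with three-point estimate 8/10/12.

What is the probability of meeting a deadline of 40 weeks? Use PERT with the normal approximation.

0.946

te_Task 1 = (5 + 4·11 + 17)/6 = 66/6 = 11; σ²_Task 1 = ((17−5)/6)² = 4.000
te_Task 2 = (4 + 4·5 + 6)/6 = 30/6 = 5; σ²_Task 2 = ((6−4)/6)² = 0.111
te_Task 3 = (13 + 4·14 + 21)/6 = 90/6 = 15; σ²_Task 3 = ((21−13)/6)² = 1.778
te_Task 4 = (1 + 4·4 + 19)/6 = 36/6 = 6; σ²_Task 4 = ((19−1)/6)² = 9.000
te_Task 5 = (2 + 4·8 + 20)/6 = 54/6 = 9; σ²_Task 5 = ((20−2)/6)² = 9.000
te_Task 6 = (1 + 4·7 + 13)/6 = 42/6 = 7; σ²_Task 6 = ((13−1)/6)² = 4.000
te_Task 7 = (8 + 4·10 + 12)/6 = 60/6 = 10; σ²_Task 7 = ((12−8)/6)² = 0.444

Forward pass:
ES_Task 1 = 0; EF_Task 1 = 11
ES_Task 2 = 0; EF_Task 2 = 5
ES_Task 3 = max(EF_Task 1=11, EF_Task 2=5) = 11; EF_Task 3 = 11+15 = 26
ES_Task 4 = 5; EF_Task 4 = 5+6 = 11
ES_Task 5 = max(EF_Task 1=11, EF_Task 2=5) = 11; EF_Task 5 = 11+9 = 20
ES_Task 6 = max(EF_Task 1=11, EF_Task 4=11) = 11; EF_Task 6 = 11+7 = 18
ES_Task 7 = max(EF_Task 3=26, EF_Task 5=20, EF_Task 6=18) = 26; EF_Task 7 = 26+10 = 36
Expected project duration μ = 36 weeks. Critical path: Task 1 → Task 3 → Task 7.

Variance along critical path = 4.000 + 1.778 + 0.444 = 6.222; σ = √6.222 = 2.494 weeks.
Z = (40 − 36) / 2.494 = 1.604
P(T ≤ 40) = Φ(1.604) ≈ 0.946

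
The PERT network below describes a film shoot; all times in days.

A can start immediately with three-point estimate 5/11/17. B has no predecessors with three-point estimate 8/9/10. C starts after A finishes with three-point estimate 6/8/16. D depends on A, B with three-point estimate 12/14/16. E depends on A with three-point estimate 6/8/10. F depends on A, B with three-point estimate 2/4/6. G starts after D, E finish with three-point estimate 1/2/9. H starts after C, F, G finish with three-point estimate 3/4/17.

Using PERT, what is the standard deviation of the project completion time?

te_A = (5 + 4·11 + 17)/6 = 66/6 = 11; σ²_A = ((17−5)/6)² = 4.000
te_B = (8 + 4·9 + 10)/6 = 54/6 = 9; σ²_B = ((10−8)/6)² = 0.111
te_C = (6 + 4·8 + 16)/6 = 54/6 = 9; σ²_C = ((16−6)/6)² = 2.778
te_D = (12 + 4·14 + 16)/6 = 84/6 = 14; σ²_D = ((16−12)/6)² = 0.444
te_E = (6 + 4·8 + 10)/6 = 48/6 = 8; σ²_E = ((10−6)/6)² = 0.444
te_F = (2 + 4·4 + 6)/6 = 24/6 = 4; σ²_F = ((6−2)/6)² = 0.444
te_G = (1 + 4·2 + 9)/6 = 18/6 = 3; σ²_G = ((9−1)/6)² = 1.778
te_H = (3 + 4·4 + 17)/6 = 36/6 = 6; σ²_H = ((17−3)/6)² = 5.444

Forward pass:
ES_A = 0; EF_A = 11
ES_B = 0; EF_B = 9
ES_C = 11; EF_C = 11+9 = 20
ES_D = max(EF_A=11, EF_B=9) = 11; EF_D = 11+14 = 25
ES_E = 11; EF_E = 11+8 = 19
ES_F = max(EF_A=11, EF_B=9) = 11; EF_F = 11+4 = 15
ES_G = max(EF_D=25, EF_E=19) = 25; EF_G = 25+3 = 28
ES_H = max(EF_C=20, EF_F=15, EF_G=28) = 28; EF_H = 28+6 = 34
Expected project duration μ = 34 days. Critical path: A → D → G → H.

Variance along critical path = 4.000 + 0.444 + 1.778 + 5.444 = 11.667
σ = √11.667 = 3.416 days

3.42 days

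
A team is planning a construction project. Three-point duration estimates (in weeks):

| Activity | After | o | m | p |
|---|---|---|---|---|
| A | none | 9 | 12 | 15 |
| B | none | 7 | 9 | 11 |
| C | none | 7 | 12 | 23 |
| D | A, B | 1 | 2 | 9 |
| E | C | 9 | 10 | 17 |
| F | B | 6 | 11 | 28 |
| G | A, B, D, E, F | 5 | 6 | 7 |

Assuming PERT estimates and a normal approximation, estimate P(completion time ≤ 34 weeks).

te_A = (9 + 4·12 + 15)/6 = 72/6 = 12; σ²_A = ((15−9)/6)² = 1.000
te_B = (7 + 4·9 + 11)/6 = 54/6 = 9; σ²_B = ((11−7)/6)² = 0.444
te_C = (7 + 4·12 + 23)/6 = 78/6 = 13; σ²_C = ((23−7)/6)² = 7.111
te_D = (1 + 4·2 + 9)/6 = 18/6 = 3; σ²_D = ((9−1)/6)² = 1.778
te_E = (9 + 4·10 + 17)/6 = 66/6 = 11; σ²_E = ((17−9)/6)² = 1.778
te_F = (6 + 4·11 + 28)/6 = 78/6 = 13; σ²_F = ((28−6)/6)² = 13.444
te_G = (5 + 4·6 + 7)/6 = 36/6 = 6; σ²_G = ((7−5)/6)² = 0.111

Forward pass:
ES_A = 0; EF_A = 12
ES_B = 0; EF_B = 9
ES_C = 0; EF_C = 13
ES_D = max(EF_A=12, EF_B=9) = 12; EF_D = 12+3 = 15
ES_E = 13; EF_E = 13+11 = 24
ES_F = 9; EF_F = 9+13 = 22
ES_G = max(EF_A=12, EF_B=9, EF_D=15, EF_E=24, EF_F=22) = 24; EF_G = 24+6 = 30
Expected project duration μ = 30 weeks. Critical path: C → E → G.

Variance along critical path = 7.111 + 1.778 + 0.111 = 9.000; σ = √9.000 = 3.000 weeks.
Z = (34 − 30) / 3.000 = 1.333
P(T ≤ 34) = Φ(1.333) ≈ 0.909

0.909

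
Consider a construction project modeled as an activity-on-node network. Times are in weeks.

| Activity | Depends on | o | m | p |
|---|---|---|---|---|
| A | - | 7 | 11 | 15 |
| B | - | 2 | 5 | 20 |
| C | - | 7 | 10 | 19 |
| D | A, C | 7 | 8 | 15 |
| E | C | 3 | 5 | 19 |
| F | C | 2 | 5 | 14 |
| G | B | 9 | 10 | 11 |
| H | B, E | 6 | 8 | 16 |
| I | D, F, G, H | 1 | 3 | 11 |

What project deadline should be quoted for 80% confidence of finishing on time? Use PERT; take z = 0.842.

te_A = (7 + 4·11 + 15)/6 = 66/6 = 11; σ²_A = ((15−7)/6)² = 1.778
te_B = (2 + 4·5 + 20)/6 = 42/6 = 7; σ²_B = ((20−2)/6)² = 9.000
te_C = (7 + 4·10 + 19)/6 = 66/6 = 11; σ²_C = ((19−7)/6)² = 4.000
te_D = (7 + 4·8 + 15)/6 = 54/6 = 9; σ²_D = ((15−7)/6)² = 1.778
te_E = (3 + 4·5 + 19)/6 = 42/6 = 7; σ²_E = ((19−3)/6)² = 7.111
te_F = (2 + 4·5 + 14)/6 = 36/6 = 6; σ²_F = ((14−2)/6)² = 4.000
te_G = (9 + 4·10 + 11)/6 = 60/6 = 10; σ²_G = ((11−9)/6)² = 0.111
te_H = (6 + 4·8 + 16)/6 = 54/6 = 9; σ²_H = ((16−6)/6)² = 2.778
te_I = (1 + 4·3 + 11)/6 = 24/6 = 4; σ²_I = ((11−1)/6)² = 2.778

Forward pass:
ES_A = 0; EF_A = 11
ES_B = 0; EF_B = 7
ES_C = 0; EF_C = 11
ES_D = max(EF_A=11, EF_C=11) = 11; EF_D = 11+9 = 20
ES_E = 11; EF_E = 11+7 = 18
ES_F = 11; EF_F = 11+6 = 17
ES_G = 7; EF_G = 7+10 = 17
ES_H = max(EF_B=7, EF_E=18) = 18; EF_H = 18+9 = 27
ES_I = max(EF_D=20, EF_F=17, EF_G=17, EF_H=27) = 27; EF_I = 27+4 = 31
Expected project duration μ = 31 weeks. Critical path: C → E → H → I.

Variance along critical path = 4.000 + 7.111 + 2.778 + 2.778 = 16.667; σ = 4.082 weeks.
D = μ + z·σ = 31 + 0.842·4.082 = 34.4 weeks

34.4 weeks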